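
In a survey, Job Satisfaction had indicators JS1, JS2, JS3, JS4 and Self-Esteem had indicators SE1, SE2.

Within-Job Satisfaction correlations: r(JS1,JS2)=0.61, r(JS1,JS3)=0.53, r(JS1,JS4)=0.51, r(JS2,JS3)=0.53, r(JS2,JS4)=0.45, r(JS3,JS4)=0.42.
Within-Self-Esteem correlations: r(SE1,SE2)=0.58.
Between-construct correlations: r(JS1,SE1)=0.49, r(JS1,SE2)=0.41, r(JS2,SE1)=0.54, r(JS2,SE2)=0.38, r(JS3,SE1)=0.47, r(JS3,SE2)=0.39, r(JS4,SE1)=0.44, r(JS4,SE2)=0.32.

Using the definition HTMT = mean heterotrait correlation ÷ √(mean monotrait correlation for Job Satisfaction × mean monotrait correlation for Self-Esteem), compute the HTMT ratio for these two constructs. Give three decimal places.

0.792

Mean heterotrait r = 3.44/8 = 0.4300.
Mean within-JS = 3.05/6 = 0.5083; mean within-SE = 0.58/1 = 0.5800.
Geometric mean = √(0.5083 × 0.5800) = 0.5430.
HTMT = 0.4300 / 0.5430 = 0.792.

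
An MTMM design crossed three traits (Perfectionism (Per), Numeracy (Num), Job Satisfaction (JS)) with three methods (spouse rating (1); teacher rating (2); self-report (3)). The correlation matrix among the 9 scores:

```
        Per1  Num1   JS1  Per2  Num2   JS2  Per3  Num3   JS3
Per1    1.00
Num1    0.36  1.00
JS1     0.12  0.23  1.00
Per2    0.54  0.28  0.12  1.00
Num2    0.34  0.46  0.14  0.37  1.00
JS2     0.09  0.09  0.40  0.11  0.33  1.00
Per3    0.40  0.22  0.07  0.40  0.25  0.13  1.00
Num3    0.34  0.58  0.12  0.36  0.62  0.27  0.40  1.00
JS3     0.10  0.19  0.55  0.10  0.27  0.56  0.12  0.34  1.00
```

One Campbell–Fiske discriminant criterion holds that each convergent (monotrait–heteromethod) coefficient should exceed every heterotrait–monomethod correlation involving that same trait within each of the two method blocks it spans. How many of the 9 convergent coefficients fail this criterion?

Each convergent coefficient versus the relevant comparison correlations:
Per (methods 1·2): 0.54 vs {0.36, 0.37, 0.12, 0.11} → pass.
Per (methods 1·3): 0.40 vs {0.36, 0.40, 0.12, 0.12} → fail.
Per (methods 2·3): 0.40 vs {0.37, 0.40, 0.11, 0.12} → fail.
Num (methods 1·2): 0.46 vs {0.36, 0.37, 0.23, 0.33} → pass.
Num (methods 1·3): 0.58 vs {0.36, 0.40, 0.23, 0.34} → pass.
Num (methods 2·3): 0.62 vs {0.37, 0.40, 0.33, 0.34} → pass.
JS (methods 1·2): 0.40 vs {0.12, 0.11, 0.23, 0.33} → pass.
JS (methods 1·3): 0.55 vs {0.12, 0.12, 0.23, 0.34} → pass.
JS (methods 2·3): 0.56 vs {0.11, 0.12, 0.33, 0.34} → pass.
2 of 9 fail.

2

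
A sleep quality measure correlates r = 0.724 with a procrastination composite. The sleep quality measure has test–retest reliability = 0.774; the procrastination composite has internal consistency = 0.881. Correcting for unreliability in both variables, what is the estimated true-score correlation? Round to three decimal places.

r_true = r_obs / √(r_xx · r_yy) = 0.724 / √(0.774 × 0.881) = 0.724 / √0.681894 = 0.724 / 0.8258 ≈ 0.877.

0.877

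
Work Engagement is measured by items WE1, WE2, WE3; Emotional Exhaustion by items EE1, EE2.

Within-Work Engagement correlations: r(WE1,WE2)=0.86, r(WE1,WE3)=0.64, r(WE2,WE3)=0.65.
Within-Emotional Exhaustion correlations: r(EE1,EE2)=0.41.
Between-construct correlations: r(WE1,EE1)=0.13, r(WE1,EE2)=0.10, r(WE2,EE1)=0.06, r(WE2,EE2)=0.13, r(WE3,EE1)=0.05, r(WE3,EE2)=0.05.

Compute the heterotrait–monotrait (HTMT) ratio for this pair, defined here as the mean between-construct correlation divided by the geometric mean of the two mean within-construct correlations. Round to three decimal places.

0.160

Mean heterotrait r = 0.52/6 = 0.0867.
Mean within-WE = 2.15/3 = 0.7167; mean within-EE = 0.41/1 = 0.4100.
Geometric mean = √(0.7167 × 0.4100) = 0.5421.
HTMT = 0.0867 / 0.5421 = 0.160.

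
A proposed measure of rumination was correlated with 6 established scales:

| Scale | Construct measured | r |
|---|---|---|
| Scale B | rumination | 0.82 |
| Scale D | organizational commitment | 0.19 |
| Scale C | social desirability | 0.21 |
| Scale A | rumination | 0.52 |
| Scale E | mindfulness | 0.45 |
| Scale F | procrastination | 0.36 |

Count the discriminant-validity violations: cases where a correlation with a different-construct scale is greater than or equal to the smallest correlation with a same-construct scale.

0

Convergent (same construct = rumination): Scale B, Scale A.
Smallest convergent = 0.52. Discriminant values: 0.19, 0.21, 0.45, 0.36; count ≥ 0.52 → 0.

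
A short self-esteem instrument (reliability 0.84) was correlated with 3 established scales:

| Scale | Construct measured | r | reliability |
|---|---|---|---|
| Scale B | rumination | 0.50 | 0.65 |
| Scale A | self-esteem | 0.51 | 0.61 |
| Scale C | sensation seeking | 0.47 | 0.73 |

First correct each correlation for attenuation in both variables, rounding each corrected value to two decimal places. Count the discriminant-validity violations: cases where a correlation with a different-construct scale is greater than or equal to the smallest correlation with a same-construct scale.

0

Disattenuated r (r / √(r_scale · r_new)):
  Scale B (disc): 0.50 / √(0.65·0.84) = 0.68
  Scale A (conv): 0.51 / √(0.61·0.84) = 0.71
  Scale C (disc): 0.47 / √(0.73·0.84) = 0.60
Smallest convergent = 0.71. Discriminant values: 0.68, 0.60; count ≥ 0.71 → 0.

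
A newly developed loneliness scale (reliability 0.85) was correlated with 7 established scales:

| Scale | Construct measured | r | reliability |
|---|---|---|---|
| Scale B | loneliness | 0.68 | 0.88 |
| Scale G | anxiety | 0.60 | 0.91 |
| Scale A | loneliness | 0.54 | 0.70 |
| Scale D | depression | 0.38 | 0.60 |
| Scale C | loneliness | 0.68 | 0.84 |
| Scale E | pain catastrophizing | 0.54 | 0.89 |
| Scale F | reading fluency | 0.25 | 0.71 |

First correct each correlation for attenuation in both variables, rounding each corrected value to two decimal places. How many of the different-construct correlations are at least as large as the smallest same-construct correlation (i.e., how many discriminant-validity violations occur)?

Disattenuated r (r / √(r_scale · r_new)):
  Scale B (conv): 0.68 / √(0.88·0.85) = 0.79
  Scale G (disc): 0.60 / √(0.91·0.85) = 0.68
  Scale A (conv): 0.54 / √(0.70·0.85) = 0.70
  Scale D (disc): 0.38 / √(0.60·0.85) = 0.53
  Scale C (conv): 0.68 / √(0.84·0.85) = 0.80
  Scale E (disc): 0.54 / √(0.89·0.85) = 0.62
  Scale F (disc): 0.25 / √(0.71·0.85) = 0.32
Smallest convergent = 0.70. Discriminant values: 0.68, 0.53, 0.62, 0.32; count ≥ 0.70 → 0.

0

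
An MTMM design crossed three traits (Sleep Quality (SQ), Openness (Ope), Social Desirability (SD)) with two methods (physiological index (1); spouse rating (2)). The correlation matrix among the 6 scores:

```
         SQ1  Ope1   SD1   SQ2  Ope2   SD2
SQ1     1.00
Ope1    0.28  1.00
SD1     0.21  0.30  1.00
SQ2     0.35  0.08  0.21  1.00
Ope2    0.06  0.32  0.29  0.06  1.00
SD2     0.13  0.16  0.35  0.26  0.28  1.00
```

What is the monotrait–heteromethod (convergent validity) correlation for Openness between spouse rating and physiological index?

Same trait (Ope), different methods: r(Ope2, Ope1) = 0.32.

0.32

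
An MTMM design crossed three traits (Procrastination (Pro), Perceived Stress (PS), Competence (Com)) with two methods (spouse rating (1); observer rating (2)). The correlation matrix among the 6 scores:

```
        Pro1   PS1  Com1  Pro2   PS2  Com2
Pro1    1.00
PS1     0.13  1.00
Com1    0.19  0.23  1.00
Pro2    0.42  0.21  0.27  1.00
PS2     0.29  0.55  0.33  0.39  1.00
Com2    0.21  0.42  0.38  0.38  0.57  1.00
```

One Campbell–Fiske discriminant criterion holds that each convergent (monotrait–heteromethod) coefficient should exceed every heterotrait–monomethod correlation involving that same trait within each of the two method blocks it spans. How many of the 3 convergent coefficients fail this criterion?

Convergent coefficients and their comparison sets:
Pro (methods 1·2): 0.42 vs {0.13, 0.39, 0.19, 0.38} → pass.
PS (methods 1·2): 0.55 vs {0.13, 0.39, 0.23, 0.57} → fail.
Com (methods 1·2): 0.38 vs {0.19, 0.38, 0.23, 0.57} → fail.
2 of 3 fail.

2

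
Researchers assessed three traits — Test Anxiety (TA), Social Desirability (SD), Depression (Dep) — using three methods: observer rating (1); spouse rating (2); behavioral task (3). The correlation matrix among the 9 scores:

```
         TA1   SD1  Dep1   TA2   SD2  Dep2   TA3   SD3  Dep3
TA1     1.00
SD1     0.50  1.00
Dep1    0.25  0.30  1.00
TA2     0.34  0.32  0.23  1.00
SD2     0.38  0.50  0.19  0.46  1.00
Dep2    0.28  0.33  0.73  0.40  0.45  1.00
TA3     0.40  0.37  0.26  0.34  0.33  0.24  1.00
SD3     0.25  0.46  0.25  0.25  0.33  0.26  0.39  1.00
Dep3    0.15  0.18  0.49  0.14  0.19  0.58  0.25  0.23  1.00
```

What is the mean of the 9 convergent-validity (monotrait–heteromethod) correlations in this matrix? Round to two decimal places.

0.46

Convergent values: 0.34, 0.40, 0.34, 0.50, 0.46, 0.33, 0.73, 0.49, 0.58; mean = 4.17/9 = 0.46.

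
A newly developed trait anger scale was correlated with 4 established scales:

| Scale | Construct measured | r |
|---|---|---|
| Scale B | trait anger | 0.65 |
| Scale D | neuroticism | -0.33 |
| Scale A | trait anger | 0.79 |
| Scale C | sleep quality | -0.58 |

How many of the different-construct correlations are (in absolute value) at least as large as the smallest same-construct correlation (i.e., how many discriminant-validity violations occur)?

Convergent (same construct = trait anger): Scale B, Scale A.
Smallest convergent = 0.65. Discriminant |r|: 0.33, 0.58; count ≥ 0.65 → 0.

0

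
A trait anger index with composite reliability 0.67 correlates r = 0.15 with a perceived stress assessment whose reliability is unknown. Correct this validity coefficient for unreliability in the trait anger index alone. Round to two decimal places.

0.18

Single correction: r_c = r_obs / √r_xx = 0.15 / √0.67 = 0.15 / 0.8185 ≈ 0.18.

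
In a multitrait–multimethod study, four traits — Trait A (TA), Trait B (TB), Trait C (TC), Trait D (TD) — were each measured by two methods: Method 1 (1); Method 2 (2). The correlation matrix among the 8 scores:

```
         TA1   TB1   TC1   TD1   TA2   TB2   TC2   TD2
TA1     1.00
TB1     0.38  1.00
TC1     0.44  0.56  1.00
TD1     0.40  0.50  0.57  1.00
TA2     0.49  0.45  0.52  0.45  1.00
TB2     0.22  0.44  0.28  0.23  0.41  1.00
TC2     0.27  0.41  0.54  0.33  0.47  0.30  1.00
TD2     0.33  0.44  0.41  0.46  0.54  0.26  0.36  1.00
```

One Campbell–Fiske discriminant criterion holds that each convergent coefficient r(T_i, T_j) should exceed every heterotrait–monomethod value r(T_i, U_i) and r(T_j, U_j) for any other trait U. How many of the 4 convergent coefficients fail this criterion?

4

Convergent coefficients and their comparison sets:
TA (methods 1·2): 0.49 vs {0.38, 0.41, 0.44, 0.47, 0.40, 0.54} → fail.
TB (methods 1·2): 0.44 vs {0.38, 0.41, 0.56, 0.30, 0.50, 0.26} → fail.
TC (methods 1·2): 0.54 vs {0.44, 0.47, 0.56, 0.30, 0.57, 0.36} → fail.
TD (methods 1·2): 0.46 vs {0.40, 0.54, 0.50, 0.26, 0.57, 0.36} → fail.
4 of 4 fail.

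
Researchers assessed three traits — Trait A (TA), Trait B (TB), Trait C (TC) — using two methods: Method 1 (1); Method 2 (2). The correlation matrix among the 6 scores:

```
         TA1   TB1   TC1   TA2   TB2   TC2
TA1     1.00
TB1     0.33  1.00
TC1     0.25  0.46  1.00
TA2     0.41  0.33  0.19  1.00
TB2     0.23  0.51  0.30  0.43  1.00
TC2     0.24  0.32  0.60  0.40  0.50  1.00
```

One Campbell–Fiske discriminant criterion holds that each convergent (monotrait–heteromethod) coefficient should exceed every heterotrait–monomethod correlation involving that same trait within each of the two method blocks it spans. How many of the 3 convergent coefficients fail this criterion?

1

Convergent coefficients and their comparison sets:
TA (methods 1·2): 0.41 vs {0.33, 0.43, 0.25, 0.40} → fail.
TB (methods 1·2): 0.51 vs {0.33, 0.43, 0.46, 0.50} → pass.
TC (methods 1·2): 0.60 vs {0.25, 0.40, 0.46, 0.50} → pass.
1 of 3 fail.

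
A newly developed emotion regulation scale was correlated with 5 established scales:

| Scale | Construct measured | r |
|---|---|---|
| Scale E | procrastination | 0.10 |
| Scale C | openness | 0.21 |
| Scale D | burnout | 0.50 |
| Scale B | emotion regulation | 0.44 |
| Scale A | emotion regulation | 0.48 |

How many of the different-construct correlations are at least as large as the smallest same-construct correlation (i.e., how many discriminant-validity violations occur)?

Convergent (same construct = emotion regulation): Scale B, Scale A.
Smallest convergent = 0.44. Discriminant values: 0.10, 0.21, 0.50; count ≥ 0.44 → 1.

1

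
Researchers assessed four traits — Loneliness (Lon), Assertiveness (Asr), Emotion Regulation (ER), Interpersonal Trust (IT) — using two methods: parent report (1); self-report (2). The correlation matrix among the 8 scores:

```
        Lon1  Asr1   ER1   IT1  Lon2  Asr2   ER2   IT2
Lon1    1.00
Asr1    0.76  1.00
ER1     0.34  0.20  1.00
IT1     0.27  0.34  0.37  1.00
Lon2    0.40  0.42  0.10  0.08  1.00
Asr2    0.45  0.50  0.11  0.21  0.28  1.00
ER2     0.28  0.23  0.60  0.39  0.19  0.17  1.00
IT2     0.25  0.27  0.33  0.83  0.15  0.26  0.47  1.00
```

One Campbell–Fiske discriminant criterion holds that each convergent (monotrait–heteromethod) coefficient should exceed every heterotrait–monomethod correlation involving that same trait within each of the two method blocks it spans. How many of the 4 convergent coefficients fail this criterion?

2

Convergent coefficients and their comparison sets:
Lon (methods 1·2): 0.40 vs {0.76, 0.28, 0.34, 0.19, 0.27, 0.15} → fail.
Asr (methods 1·2): 0.50 vs {0.76, 0.28, 0.20, 0.17, 0.34, 0.26} → fail.
ER (methods 1·2): 0.60 vs {0.34, 0.19, 0.20, 0.17, 0.37, 0.47} → pass.
IT (methods 1·2): 0.83 vs {0.27, 0.15, 0.34, 0.26, 0.37, 0.47} → pass.
2 of 4 fail.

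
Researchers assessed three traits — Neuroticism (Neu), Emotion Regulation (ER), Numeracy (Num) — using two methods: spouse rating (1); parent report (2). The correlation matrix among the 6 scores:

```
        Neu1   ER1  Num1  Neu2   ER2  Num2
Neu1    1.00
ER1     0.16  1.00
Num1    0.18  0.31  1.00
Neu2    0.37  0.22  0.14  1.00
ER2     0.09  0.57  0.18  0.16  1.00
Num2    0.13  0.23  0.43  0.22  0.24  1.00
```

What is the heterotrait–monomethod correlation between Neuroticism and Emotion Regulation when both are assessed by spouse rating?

0.16

Different traits, same method: r(Neu1, ER1) = 0.16.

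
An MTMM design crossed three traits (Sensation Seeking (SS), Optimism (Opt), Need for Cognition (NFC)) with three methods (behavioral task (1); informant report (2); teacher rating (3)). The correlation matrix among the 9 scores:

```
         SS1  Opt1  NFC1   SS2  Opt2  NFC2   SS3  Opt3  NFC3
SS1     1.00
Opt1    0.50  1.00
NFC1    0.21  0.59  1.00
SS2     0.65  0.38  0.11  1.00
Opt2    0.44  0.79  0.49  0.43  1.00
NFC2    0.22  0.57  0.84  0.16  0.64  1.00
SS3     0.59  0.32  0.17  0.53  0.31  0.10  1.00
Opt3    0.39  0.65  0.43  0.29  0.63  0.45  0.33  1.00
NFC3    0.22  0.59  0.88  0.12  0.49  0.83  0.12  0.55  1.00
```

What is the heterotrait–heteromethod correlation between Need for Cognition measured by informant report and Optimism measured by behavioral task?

0.57

Different traits and methods: r(NFC2, Opt1) = 0.57.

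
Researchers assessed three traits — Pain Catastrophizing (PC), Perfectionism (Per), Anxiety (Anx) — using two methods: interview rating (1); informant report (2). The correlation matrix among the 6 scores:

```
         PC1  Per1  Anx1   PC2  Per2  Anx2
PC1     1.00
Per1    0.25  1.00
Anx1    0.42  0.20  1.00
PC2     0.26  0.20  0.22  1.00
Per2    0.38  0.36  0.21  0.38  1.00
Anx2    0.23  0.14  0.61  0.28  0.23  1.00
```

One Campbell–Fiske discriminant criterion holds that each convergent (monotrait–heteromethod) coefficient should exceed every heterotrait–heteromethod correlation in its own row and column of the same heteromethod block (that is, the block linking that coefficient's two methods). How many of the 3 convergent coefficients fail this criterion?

2

Checking each validity diagonal entry against its comparison values:
PC (methods 1·2): 0.26 vs {0.38, 0.20, 0.23, 0.22} → fail.
Per (methods 1·2): 0.36 vs {0.20, 0.38, 0.14, 0.21} → fail.
Anx (methods 1·2): 0.61 vs {0.22, 0.23, 0.21, 0.14} → pass.
2 of 3 fail.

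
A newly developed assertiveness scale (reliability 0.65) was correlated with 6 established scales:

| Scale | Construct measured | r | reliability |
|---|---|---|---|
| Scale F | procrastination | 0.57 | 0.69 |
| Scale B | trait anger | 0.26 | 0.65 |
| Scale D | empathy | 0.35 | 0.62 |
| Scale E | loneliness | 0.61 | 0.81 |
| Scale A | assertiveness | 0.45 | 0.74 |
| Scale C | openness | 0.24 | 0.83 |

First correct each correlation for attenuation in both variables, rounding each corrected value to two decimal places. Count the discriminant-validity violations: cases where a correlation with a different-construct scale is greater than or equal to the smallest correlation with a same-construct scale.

2

Disattenuated r (r / √(r_scale · r_new)):
  Scale F (disc): 0.57 / √(0.69·0.65) = 0.85
  Scale B (disc): 0.26 / √(0.65·0.65) = 0.40
  Scale D (disc): 0.35 / √(0.62·0.65) = 0.55
  Scale E (disc): 0.61 / √(0.81·0.65) = 0.84
  Scale A (conv): 0.45 / √(0.74·0.65) = 0.65
  Scale C (disc): 0.24 / √(0.83·0.65) = 0.33
Smallest convergent = 0.65. Discriminant values: 0.85, 0.40, 0.55, 0.84, 0.33; count ≥ 0.65 → 2.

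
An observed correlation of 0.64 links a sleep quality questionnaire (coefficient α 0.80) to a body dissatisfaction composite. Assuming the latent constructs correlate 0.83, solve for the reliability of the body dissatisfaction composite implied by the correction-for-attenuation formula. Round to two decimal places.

0.74

r_true = r_obs / √(r_xx · r_yy) ⇒ 0.83 = 0.64 / √(0.80 · r_yy).
√(0.80 · r_yy) = 0.64 / 0.83 = 0.7711; 0.80 · r_yy = 0.5946; r_yy = 0.5946 / 0.80 ≈ 0.74.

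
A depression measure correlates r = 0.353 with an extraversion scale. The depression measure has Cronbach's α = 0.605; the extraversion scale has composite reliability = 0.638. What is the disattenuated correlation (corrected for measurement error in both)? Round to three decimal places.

0.568

r_true = r_obs / √(r_xx · r_yy) = 0.353 / √(0.605 × 0.638) = 0.353 / √0.385990 = 0.353 / 0.6213 ≈ 0.568.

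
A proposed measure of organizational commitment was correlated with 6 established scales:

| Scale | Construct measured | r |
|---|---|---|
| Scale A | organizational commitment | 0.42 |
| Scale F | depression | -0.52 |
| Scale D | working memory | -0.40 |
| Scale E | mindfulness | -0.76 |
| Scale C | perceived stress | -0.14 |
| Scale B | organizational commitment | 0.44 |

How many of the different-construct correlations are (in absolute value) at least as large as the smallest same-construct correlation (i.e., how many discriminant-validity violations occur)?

Convergent (same construct = organizational commitment): Scale A, Scale B.
Smallest convergent = 0.42. Discriminant |r|: 0.52, 0.40, 0.76, 0.14; count ≥ 0.42 → 2.

2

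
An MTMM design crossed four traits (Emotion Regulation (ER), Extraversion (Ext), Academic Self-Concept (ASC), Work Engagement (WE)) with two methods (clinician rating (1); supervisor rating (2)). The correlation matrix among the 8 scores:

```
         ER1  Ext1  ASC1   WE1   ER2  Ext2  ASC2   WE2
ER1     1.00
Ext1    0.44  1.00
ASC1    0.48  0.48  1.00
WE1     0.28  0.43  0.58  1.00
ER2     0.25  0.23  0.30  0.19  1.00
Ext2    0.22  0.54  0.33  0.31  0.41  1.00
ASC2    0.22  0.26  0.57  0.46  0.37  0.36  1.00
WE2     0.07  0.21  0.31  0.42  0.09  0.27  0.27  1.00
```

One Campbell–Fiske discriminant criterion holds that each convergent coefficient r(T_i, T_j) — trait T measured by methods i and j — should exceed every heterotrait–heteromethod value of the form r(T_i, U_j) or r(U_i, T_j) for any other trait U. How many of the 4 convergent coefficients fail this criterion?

Convergent coefficients and their comparison sets:
ER (methods 1·2): 0.25 vs {0.22, 0.23, 0.22, 0.30, 0.07, 0.19} → fail.
Ext (methods 1·2): 0.54 vs {0.23, 0.22, 0.26, 0.33, 0.21, 0.31} → pass.
ASC (methods 1·2): 0.57 vs {0.30, 0.22, 0.33, 0.26, 0.31, 0.46} → pass.
WE (methods 1·2): 0.42 vs {0.19, 0.07, 0.31, 0.21, 0.46, 0.31} → fail.
2 of 4 fail.

2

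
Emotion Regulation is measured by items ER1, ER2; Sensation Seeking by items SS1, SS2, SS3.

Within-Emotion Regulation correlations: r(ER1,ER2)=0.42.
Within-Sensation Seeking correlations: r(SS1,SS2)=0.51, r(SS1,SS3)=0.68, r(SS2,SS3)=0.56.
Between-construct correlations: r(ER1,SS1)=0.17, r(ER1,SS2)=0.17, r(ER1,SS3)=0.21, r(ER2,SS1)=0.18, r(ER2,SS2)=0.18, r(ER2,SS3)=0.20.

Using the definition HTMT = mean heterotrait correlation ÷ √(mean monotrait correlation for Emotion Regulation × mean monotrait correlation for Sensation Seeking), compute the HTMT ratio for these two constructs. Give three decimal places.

Between-construct mean = 1.11/6 = 0.1850.
Mean within-ER = 0.42/1 = 0.4200; mean within-SS = 1.75/3 = 0.5833.
Geometric mean = √(0.4200 × 0.5833) = 0.4950.
HTMT = 0.1850 / 0.4950 = 0.374.

0.374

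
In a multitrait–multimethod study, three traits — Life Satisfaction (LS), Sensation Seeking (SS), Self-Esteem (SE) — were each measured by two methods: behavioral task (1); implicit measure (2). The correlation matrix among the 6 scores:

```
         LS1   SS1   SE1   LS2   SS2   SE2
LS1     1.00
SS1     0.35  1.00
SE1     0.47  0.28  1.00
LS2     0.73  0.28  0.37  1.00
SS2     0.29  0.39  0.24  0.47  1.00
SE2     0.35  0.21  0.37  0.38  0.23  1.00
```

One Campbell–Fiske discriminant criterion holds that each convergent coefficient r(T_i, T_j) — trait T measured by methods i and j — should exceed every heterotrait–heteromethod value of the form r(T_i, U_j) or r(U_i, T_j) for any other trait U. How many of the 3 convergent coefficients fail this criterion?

1

Convergent coefficients and their comparison sets:
LS (methods 1·2): 0.73 vs {0.29, 0.28, 0.35, 0.37} → pass.
SS (methods 1·2): 0.39 vs {0.28, 0.29, 0.21, 0.24} → pass.
SE (methods 1·2): 0.37 vs {0.37, 0.35, 0.24, 0.21} → fail.
1 of 3 fail.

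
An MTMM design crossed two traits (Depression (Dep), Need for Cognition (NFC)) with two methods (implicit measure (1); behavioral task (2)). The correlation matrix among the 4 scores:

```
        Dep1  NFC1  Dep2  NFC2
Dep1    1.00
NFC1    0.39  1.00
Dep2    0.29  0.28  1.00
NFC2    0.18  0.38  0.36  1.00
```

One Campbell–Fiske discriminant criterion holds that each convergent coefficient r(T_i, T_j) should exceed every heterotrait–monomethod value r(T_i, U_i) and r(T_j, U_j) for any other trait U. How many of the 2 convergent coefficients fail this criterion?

Each convergent coefficient versus the relevant comparison correlations:
Dep (methods 1·2): 0.29 vs {0.39, 0.36} → fail.
NFC (methods 1·2): 0.38 vs {0.39, 0.36} → fail.
2 of 2 fail.

2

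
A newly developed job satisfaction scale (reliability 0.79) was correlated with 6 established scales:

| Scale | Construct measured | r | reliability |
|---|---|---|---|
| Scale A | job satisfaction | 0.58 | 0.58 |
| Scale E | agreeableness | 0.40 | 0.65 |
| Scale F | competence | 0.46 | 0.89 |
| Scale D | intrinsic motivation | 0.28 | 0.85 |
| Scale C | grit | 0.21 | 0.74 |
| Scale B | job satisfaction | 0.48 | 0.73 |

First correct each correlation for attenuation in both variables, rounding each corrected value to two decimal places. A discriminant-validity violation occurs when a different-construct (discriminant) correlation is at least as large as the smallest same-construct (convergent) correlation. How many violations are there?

Disattenuated r (r / √(r_scale · r_new)):
  Scale A (conv): 0.58 / √(0.58·0.79) = 0.86
  Scale E (disc): 0.40 / √(0.65·0.79) = 0.56
  Scale F (disc): 0.46 / √(0.89·0.79) = 0.55
  Scale D (disc): 0.28 / √(0.85·0.79) = 0.34
  Scale C (disc): 0.21 / √(0.74·0.79) = 0.27
  Scale B (conv): 0.48 / √(0.73·0.79) = 0.63
Smallest convergent = 0.63. Discriminant values: 0.56, 0.55, 0.34, 0.27; count ≥ 0.63 → 0.

0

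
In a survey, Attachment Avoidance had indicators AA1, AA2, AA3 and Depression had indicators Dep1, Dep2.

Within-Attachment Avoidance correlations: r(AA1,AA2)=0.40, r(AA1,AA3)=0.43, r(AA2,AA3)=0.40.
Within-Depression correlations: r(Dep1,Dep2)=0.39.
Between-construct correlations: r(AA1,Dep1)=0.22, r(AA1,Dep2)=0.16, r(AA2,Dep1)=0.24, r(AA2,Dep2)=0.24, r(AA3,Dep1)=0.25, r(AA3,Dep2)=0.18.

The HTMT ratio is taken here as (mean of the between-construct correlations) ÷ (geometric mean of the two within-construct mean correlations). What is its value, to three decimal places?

0.538

Mean heterotrait r = 1.29/6 = 0.2150.
Mean within-AA = 1.23/3 = 0.4100; mean within-Dep = 0.39/1 = 0.3900.
Geometric mean = √(0.4100 × 0.3900) = 0.3999.
HTMT = 0.2150 / 0.3999 = 0.538.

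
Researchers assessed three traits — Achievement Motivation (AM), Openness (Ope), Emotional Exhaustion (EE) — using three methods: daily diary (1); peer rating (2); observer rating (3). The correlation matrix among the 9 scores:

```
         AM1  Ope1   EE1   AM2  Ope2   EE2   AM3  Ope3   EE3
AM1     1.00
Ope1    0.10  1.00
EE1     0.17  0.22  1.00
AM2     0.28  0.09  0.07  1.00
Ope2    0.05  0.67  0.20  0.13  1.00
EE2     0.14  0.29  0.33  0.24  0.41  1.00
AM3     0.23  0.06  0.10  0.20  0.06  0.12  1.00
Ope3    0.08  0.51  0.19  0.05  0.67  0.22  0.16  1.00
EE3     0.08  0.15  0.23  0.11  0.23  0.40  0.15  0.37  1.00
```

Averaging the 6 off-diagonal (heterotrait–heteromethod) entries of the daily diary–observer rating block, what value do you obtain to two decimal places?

HTHM values (method 1 × method 3): 0.08, 0.08, 0.06, 0.15, 0.10, 0.19; mean = 0.66/6 = 0.11.

0.11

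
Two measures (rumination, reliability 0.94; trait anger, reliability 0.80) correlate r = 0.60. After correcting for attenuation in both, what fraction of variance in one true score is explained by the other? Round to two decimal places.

Disattenuated r = 0.60 / √(0.94 × 0.80) = 0.60 / 0.8672 = 0.6919.
Shared true-score variance = 0.6919² = 0.4787 ≈ 0.48.

0.48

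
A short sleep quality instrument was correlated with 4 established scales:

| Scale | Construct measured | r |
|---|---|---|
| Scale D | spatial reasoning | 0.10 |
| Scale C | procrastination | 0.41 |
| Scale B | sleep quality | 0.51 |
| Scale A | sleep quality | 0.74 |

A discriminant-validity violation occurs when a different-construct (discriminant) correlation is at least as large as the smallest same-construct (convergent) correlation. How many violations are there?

0

Convergent (same construct = sleep quality): Scale B, Scale A.
Smallest convergent = 0.51. Discriminant values: 0.10, 0.41; count ≥ 0.51 → 0.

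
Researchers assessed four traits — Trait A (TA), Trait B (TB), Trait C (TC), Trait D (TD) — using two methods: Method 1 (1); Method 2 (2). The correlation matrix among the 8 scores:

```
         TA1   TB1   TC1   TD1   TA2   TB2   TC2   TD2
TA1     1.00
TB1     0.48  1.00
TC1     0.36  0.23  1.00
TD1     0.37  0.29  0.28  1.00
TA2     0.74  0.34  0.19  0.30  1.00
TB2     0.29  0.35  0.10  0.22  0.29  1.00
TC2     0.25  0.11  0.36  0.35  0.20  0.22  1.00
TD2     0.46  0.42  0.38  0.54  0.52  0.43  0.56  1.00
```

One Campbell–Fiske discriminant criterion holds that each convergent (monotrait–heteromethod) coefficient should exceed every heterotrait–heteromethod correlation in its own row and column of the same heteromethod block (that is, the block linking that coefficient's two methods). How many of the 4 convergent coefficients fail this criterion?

Each convergent coefficient versus the relevant comparison correlations:
TA (methods 1·2): 0.74 vs {0.29, 0.34, 0.25, 0.19, 0.46, 0.30} → pass.
TB (methods 1·2): 0.35 vs {0.34, 0.29, 0.11, 0.10, 0.42, 0.22} → fail.
TC (methods 1·2): 0.36 vs {0.19, 0.25, 0.10, 0.11, 0.38, 0.35} → fail.
TD (methods 1·2): 0.54 vs {0.30, 0.46, 0.22, 0.42, 0.35, 0.38} → pass.
2 of 4 fail.

2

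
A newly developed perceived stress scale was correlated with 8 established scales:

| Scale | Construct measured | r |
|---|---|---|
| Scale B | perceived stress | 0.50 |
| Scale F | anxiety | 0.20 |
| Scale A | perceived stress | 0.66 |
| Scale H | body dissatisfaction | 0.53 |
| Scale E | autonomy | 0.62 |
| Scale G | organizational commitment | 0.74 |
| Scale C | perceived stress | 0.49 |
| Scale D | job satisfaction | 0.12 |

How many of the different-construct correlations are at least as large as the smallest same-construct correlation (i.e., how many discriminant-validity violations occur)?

3

Convergent (same construct = perceived stress): Scale B, Scale A, Scale C.
Smallest convergent = 0.49. Discriminant values: 0.20, 0.53, 0.62, 0.74, 0.12; count ≥ 0.49 → 3.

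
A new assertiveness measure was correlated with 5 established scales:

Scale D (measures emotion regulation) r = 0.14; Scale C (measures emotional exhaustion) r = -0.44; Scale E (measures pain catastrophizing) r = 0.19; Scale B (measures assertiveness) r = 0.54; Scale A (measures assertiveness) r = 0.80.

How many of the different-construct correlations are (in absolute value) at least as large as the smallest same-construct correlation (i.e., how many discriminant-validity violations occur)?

0

Convergent (same construct = assertiveness): Scale B, Scale A.
Smallest convergent = 0.54. Discriminant |r|: 0.14, 0.44, 0.19; count ≥ 0.54 → 0.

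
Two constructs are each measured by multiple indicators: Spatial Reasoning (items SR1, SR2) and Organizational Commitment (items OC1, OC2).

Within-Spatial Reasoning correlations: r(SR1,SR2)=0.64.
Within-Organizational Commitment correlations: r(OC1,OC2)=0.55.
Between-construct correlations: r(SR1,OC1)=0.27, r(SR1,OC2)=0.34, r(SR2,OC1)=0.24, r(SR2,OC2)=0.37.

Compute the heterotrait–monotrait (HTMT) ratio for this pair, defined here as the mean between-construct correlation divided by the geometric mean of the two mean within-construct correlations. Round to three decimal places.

0.514

Between-construct mean = 1.22/4 = 0.3050.
Mean within-SR = 0.64/1 = 0.6400; mean within-OC = 0.55/1 = 0.5500.
Geometric mean = √(0.6400 × 0.5500) = 0.5933.
HTMT = 0.3050 / 0.5933 = 0.514.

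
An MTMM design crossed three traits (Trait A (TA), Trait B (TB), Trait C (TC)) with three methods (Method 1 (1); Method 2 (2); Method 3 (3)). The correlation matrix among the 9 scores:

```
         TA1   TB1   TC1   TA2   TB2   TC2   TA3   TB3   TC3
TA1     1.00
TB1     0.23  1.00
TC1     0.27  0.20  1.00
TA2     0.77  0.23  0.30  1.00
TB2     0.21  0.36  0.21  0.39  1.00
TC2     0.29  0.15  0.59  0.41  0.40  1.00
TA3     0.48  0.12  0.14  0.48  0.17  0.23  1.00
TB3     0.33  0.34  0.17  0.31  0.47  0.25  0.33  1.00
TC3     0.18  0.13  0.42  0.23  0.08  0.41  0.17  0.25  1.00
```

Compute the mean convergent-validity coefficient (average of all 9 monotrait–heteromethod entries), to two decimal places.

Convergent values: 0.77, 0.48, 0.48, 0.36, 0.34, 0.47, 0.59, 0.42, 0.41; mean = 4.32/9 = 0.48.

0.48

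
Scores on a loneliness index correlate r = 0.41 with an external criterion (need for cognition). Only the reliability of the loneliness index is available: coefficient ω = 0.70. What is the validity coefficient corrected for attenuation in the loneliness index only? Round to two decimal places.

0.49

Single correction: r_c = r_obs / √r_xx = 0.41 / √0.70 = 0.41 / 0.8367 ≈ 0.49.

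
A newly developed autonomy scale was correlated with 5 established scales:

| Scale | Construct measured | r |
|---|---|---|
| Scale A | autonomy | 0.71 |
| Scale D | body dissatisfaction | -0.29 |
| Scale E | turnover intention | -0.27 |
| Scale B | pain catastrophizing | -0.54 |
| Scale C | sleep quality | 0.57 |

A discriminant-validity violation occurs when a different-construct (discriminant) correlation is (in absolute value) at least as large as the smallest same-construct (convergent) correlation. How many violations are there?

Convergent (same construct = autonomy): Scale A.
Smallest convergent = 0.71. Discriminant |r|: 0.29, 0.27, 0.54, 0.57; count ≥ 0.71 → 0.

0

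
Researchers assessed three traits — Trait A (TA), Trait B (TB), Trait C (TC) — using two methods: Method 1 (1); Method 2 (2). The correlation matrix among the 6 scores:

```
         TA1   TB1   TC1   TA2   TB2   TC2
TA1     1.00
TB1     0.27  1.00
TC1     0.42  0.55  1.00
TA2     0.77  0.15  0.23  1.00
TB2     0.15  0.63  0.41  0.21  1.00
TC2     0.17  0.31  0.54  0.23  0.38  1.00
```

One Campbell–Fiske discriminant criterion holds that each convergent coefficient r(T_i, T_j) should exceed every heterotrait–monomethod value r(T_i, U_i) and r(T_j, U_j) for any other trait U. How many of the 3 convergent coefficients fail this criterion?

Each convergent coefficient versus the relevant comparison correlations:
TA (methods 1·2): 0.77 vs {0.27, 0.21, 0.42, 0.23} → pass.
TB (methods 1·2): 0.63 vs {0.27, 0.21, 0.55, 0.38} → pass.
TC (methods 1·2): 0.54 vs {0.42, 0.23, 0.55, 0.38} → fail.
1 of 3 fail.

1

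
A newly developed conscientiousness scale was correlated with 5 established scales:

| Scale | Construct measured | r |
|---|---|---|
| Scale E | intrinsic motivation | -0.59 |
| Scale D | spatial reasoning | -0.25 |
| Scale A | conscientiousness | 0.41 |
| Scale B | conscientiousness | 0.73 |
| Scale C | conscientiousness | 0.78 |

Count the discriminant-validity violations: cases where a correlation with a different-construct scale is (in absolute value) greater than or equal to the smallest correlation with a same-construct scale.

1

Convergent (same construct = conscientiousness): Scale A, Scale B, Scale C.
Smallest convergent = 0.41. Discriminant |r|: 0.59, 0.25; count ≥ 0.41 → 1.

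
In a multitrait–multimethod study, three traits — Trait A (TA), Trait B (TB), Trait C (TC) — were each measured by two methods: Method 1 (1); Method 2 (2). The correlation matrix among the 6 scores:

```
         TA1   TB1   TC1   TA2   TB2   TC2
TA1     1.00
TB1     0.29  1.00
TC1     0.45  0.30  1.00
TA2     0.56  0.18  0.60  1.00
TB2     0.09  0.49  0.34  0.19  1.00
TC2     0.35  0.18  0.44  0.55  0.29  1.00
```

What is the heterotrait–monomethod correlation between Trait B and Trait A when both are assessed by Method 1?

0.29

Different traits, same method: r(TB1, TA1) = 0.29.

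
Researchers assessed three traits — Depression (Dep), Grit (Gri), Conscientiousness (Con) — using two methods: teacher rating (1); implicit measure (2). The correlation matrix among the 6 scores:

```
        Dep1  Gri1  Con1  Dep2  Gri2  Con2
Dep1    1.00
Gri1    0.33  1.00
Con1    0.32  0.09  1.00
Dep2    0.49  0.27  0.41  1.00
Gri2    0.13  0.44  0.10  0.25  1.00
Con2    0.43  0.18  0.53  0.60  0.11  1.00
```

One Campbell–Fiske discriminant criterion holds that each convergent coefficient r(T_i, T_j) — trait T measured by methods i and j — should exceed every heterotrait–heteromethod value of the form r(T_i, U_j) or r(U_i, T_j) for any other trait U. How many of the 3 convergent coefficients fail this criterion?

0

Each convergent coefficient versus the relevant comparison correlations:
Dep (methods 1·2): 0.49 vs {0.13, 0.27, 0.43, 0.41} → pass.
Gri (methods 1·2): 0.44 vs {0.27, 0.13, 0.18, 0.10} → pass.
Con (methods 1·2): 0.53 vs {0.41, 0.43, 0.10, 0.18} → pass.
0 of 3 fail.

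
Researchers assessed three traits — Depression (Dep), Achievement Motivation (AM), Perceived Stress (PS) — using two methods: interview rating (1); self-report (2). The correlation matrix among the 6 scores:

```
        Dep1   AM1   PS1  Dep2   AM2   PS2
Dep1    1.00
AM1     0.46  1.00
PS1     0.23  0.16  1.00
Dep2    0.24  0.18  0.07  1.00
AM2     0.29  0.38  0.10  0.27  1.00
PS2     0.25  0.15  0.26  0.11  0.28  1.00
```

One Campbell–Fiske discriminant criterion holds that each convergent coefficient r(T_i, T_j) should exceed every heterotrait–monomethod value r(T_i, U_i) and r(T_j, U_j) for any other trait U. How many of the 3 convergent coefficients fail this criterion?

3

Checking each validity diagonal entry against its comparison values:
Dep (methods 1·2): 0.24 vs {0.46, 0.27, 0.23, 0.11} → fail.
AM (methods 1·2): 0.38 vs {0.46, 0.27, 0.16, 0.28} → fail.
PS (methods 1·2): 0.26 vs {0.23, 0.11, 0.16, 0.28} → fail.
3 of 3 fail.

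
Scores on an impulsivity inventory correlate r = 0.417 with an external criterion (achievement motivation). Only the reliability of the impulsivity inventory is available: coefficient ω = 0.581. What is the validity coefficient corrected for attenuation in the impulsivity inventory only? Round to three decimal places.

Single correction: r_c = r_obs / √r_xx = 0.417 / √0.581 = 0.417 / 0.7622 ≈ 0.547.

0.547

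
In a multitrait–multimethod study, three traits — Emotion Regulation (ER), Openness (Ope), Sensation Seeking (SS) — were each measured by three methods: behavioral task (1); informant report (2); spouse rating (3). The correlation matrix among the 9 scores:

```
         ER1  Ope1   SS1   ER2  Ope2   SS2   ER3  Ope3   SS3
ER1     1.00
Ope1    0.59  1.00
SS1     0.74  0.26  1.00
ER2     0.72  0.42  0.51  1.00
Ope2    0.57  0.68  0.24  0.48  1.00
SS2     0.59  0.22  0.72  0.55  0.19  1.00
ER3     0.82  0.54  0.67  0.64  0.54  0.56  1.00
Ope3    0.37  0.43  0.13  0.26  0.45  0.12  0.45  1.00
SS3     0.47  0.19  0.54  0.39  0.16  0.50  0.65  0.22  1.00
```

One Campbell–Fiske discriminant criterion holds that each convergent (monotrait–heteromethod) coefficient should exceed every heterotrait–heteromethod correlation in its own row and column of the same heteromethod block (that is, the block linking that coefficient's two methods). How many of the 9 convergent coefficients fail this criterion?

Convergent coefficients and their comparison sets:
ER (methods 1·2): 0.72 vs {0.57, 0.42, 0.59, 0.51} → pass.
ER (methods 1·3): 0.82 vs {0.37, 0.54, 0.47, 0.67} → pass.
ER (methods 2·3): 0.64 vs {0.26, 0.54, 0.39, 0.56} → pass.
Ope (methods 1·2): 0.68 vs {0.42, 0.57, 0.22, 0.24} → pass.
Ope (methods 1·3): 0.43 vs {0.54, 0.37, 0.19, 0.13} → fail.
Ope (methods 2·3): 0.45 vs {0.54, 0.26, 0.16, 0.12} → fail.
SS (methods 1·2): 0.72 vs {0.51, 0.59, 0.24, 0.22} → pass.
SS (methods 1·3): 0.54 vs {0.67, 0.47, 0.13, 0.19} → fail.
SS (methods 2·3): 0.50 vs {0.56, 0.39, 0.12, 0.16} → fail.
4 of 9 fail.

4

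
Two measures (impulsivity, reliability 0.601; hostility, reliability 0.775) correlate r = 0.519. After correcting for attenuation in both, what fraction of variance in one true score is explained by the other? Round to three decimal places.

0.578

Disattenuated r = 0.519 / √(0.601 × 0.775) = 0.519 / 0.6825 = 0.7604.
Shared true-score variance = 0.7604² = 0.5782 ≈ 0.578.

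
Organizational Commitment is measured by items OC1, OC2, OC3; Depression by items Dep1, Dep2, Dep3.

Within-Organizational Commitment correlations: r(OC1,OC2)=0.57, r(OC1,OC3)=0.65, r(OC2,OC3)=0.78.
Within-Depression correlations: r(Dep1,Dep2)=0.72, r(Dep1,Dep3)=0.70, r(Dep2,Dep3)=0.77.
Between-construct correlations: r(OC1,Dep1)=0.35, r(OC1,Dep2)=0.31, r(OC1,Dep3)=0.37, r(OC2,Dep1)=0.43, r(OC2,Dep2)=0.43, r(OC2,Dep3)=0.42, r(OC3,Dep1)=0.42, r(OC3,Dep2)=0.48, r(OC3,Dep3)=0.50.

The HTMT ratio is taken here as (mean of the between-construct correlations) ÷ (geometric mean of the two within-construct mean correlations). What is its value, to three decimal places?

Between-construct mean = 3.71/9 = 0.4122.
Mean within-OC = 2.00/3 = 0.6667; mean within-Dep = 2.19/3 = 0.7300.
Geometric mean = √(0.6667 × 0.7300) = 0.6976.
HTMT = 0.4122 / 0.6976 = 0.591.

0.591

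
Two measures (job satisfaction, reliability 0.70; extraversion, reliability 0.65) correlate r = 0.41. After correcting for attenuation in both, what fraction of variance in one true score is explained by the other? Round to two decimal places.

Disattenuated r = 0.41 / √(0.70 × 0.65) = 0.41 / 0.6745 = 0.6079.
Shared true-score variance = 0.6079² = 0.3695 ≈ 0.37.

0.37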